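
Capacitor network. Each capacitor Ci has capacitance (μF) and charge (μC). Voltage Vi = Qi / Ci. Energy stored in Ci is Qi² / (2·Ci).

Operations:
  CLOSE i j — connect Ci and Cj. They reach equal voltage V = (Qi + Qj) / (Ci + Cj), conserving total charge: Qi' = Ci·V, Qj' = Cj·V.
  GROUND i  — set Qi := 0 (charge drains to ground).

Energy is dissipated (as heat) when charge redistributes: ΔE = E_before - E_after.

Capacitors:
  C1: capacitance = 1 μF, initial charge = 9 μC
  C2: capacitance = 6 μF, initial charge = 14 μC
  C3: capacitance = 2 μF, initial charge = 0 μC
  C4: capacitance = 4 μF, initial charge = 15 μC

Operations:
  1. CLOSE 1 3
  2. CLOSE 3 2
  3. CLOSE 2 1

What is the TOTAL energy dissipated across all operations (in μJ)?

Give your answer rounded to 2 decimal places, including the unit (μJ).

Initial: C1(1μF, Q=9μC, V=9.00V), C2(6μF, Q=14μC, V=2.33V), C3(2μF, Q=0μC, V=0.00V), C4(4μF, Q=15μC, V=3.75V)
Op 1: CLOSE 1-3: Q_total=9.00, C_total=3.00, V=3.00; Q1=3.00, Q3=6.00; dissipated=27.000
Op 2: CLOSE 3-2: Q_total=20.00, C_total=8.00, V=2.50; Q3=5.00, Q2=15.00; dissipated=0.333
Op 3: CLOSE 2-1: Q_total=18.00, C_total=7.00, V=2.57; Q2=15.43, Q1=2.57; dissipated=0.107
Total dissipated: 27.440 μJ

Answer: 27.44 μJ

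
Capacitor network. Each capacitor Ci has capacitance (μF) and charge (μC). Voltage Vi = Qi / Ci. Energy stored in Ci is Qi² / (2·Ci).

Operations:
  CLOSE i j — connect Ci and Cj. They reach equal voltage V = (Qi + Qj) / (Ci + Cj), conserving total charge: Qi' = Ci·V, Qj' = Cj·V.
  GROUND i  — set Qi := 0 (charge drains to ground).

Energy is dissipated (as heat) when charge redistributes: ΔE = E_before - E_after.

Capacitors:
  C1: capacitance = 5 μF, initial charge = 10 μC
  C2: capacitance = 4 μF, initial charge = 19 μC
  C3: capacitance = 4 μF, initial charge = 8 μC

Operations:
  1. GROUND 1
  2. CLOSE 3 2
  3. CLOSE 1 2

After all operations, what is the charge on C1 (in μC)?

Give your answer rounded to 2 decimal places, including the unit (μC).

Initial: C1(5μF, Q=10μC, V=2.00V), C2(4μF, Q=19μC, V=4.75V), C3(4μF, Q=8μC, V=2.00V)
Op 1: GROUND 1: Q1=0; energy lost=10.000
Op 2: CLOSE 3-2: Q_total=27.00, C_total=8.00, V=3.38; Q3=13.50, Q2=13.50; dissipated=7.562
Op 3: CLOSE 1-2: Q_total=13.50, C_total=9.00, V=1.50; Q1=7.50, Q2=6.00; dissipated=12.656
Final charges: Q1=7.50, Q2=6.00, Q3=13.50

Answer: 7.50 μC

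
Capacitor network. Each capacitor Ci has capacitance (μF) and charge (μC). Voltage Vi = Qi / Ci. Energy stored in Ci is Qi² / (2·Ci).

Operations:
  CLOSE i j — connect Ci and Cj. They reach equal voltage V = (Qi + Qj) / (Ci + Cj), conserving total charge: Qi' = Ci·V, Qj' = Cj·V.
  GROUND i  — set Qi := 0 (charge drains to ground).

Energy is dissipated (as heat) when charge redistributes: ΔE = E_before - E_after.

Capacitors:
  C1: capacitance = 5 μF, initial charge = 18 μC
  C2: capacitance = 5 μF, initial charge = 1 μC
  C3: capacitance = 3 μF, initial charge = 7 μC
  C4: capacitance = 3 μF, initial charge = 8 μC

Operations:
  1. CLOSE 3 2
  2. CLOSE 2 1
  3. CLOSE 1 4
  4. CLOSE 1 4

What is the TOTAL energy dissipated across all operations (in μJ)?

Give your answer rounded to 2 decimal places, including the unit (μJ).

Answer: 12.84 μJ

Derivation:
Initial: C1(5μF, Q=18μC, V=3.60V), C2(5μF, Q=1μC, V=0.20V), C3(3μF, Q=7μC, V=2.33V), C4(3μF, Q=8μC, V=2.67V)
Op 1: CLOSE 3-2: Q_total=8.00, C_total=8.00, V=1.00; Q3=3.00, Q2=5.00; dissipated=4.267
Op 2: CLOSE 2-1: Q_total=23.00, C_total=10.00, V=2.30; Q2=11.50, Q1=11.50; dissipated=8.450
Op 3: CLOSE 1-4: Q_total=19.50, C_total=8.00, V=2.44; Q1=12.19, Q4=7.31; dissipated=0.126
Op 4: CLOSE 1-4: Q_total=19.50, C_total=8.00, V=2.44; Q1=12.19, Q4=7.31; dissipated=0.000
Total dissipated: 12.843 μJ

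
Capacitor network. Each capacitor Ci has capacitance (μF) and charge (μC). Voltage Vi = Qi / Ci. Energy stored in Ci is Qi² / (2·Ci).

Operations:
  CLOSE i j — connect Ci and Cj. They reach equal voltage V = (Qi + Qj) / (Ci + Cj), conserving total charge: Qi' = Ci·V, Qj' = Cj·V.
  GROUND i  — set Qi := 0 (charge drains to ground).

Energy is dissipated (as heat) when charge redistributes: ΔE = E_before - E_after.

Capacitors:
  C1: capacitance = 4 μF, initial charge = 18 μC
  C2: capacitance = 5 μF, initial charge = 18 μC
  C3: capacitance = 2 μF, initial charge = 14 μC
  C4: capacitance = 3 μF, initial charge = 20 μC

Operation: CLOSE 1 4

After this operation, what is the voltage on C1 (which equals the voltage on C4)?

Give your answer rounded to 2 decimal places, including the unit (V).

Answer: 5.43 V

Derivation:
Initial: C1(4μF, Q=18μC, V=4.50V), C2(5μF, Q=18μC, V=3.60V), C3(2μF, Q=14μC, V=7.00V), C4(3μF, Q=20μC, V=6.67V)
Op 1: CLOSE 1-4: Q_total=38.00, C_total=7.00, V=5.43; Q1=21.71, Q4=16.29; dissipated=4.024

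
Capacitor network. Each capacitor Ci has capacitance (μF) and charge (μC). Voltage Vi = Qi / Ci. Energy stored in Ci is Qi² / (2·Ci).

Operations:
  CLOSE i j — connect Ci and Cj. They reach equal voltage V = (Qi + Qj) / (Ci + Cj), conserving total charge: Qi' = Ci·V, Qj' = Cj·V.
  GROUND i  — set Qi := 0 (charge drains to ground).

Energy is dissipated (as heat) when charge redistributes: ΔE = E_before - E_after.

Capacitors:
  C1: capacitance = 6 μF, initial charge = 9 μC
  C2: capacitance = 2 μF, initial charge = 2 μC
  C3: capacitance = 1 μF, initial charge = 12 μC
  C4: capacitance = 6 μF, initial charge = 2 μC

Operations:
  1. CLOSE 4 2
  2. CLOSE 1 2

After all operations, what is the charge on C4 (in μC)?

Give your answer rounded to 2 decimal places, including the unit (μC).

Answer: 3.00 μC

Derivation:
Initial: C1(6μF, Q=9μC, V=1.50V), C2(2μF, Q=2μC, V=1.00V), C3(1μF, Q=12μC, V=12.00V), C4(6μF, Q=2μC, V=0.33V)
Op 1: CLOSE 4-2: Q_total=4.00, C_total=8.00, V=0.50; Q4=3.00, Q2=1.00; dissipated=0.333
Op 2: CLOSE 1-2: Q_total=10.00, C_total=8.00, V=1.25; Q1=7.50, Q2=2.50; dissipated=0.750
Final charges: Q1=7.50, Q2=2.50, Q3=12.00, Q4=3.00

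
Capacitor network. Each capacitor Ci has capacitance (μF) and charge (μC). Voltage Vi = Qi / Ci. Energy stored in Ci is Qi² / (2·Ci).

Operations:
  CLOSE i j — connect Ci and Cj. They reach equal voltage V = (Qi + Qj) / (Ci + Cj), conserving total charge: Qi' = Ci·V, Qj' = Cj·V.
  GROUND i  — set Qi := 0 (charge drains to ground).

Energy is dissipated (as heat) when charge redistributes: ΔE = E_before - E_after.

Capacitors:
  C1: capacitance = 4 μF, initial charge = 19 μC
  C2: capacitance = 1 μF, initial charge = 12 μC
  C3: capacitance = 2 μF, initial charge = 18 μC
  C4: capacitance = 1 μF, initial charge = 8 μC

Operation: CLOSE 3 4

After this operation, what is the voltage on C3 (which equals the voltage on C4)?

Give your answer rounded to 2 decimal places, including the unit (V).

Answer: 8.67 V

Derivation:
Initial: C1(4μF, Q=19μC, V=4.75V), C2(1μF, Q=12μC, V=12.00V), C3(2μF, Q=18μC, V=9.00V), C4(1μF, Q=8μC, V=8.00V)
Op 1: CLOSE 3-4: Q_total=26.00, C_total=3.00, V=8.67; Q3=17.33, Q4=8.67; dissipated=0.333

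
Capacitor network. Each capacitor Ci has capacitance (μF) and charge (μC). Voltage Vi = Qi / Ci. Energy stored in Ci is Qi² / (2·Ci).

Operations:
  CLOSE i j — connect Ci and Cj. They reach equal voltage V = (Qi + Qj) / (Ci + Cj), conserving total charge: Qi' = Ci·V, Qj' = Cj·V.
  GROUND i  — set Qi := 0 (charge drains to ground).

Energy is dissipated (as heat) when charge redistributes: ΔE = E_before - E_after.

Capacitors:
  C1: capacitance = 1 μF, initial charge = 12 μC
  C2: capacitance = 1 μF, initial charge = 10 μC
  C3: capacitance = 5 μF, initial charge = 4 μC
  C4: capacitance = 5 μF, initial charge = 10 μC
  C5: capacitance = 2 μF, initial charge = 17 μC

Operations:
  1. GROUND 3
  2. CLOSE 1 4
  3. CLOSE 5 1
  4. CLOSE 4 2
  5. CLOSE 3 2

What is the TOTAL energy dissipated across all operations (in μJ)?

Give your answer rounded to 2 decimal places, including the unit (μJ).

Initial: C1(1μF, Q=12μC, V=12.00V), C2(1μF, Q=10μC, V=10.00V), C3(5μF, Q=4μC, V=0.80V), C4(5μF, Q=10μC, V=2.00V), C5(2μF, Q=17μC, V=8.50V)
Op 1: GROUND 3: Q3=0; energy lost=1.600
Op 2: CLOSE 1-4: Q_total=22.00, C_total=6.00, V=3.67; Q1=3.67, Q4=18.33; dissipated=41.667
Op 3: CLOSE 5-1: Q_total=20.67, C_total=3.00, V=6.89; Q5=13.78, Q1=6.89; dissipated=7.787
Op 4: CLOSE 4-2: Q_total=28.33, C_total=6.00, V=4.72; Q4=23.61, Q2=4.72; dissipated=16.713
Op 5: CLOSE 3-2: Q_total=4.72, C_total=6.00, V=0.79; Q3=3.94, Q2=0.79; dissipated=9.291
Total dissipated: 77.058 μJ

Answer: 77.06 μJ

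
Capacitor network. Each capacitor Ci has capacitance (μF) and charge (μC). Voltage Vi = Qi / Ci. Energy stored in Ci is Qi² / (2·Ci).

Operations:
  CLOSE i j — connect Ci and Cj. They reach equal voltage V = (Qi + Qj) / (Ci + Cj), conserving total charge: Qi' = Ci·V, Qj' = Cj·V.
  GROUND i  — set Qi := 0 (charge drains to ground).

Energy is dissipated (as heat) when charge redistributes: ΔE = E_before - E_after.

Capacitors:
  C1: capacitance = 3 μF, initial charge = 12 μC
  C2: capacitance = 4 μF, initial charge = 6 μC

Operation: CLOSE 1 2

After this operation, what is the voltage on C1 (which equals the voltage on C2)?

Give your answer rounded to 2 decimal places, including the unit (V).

Answer: 2.57 V

Derivation:
Initial: C1(3μF, Q=12μC, V=4.00V), C2(4μF, Q=6μC, V=1.50V)
Op 1: CLOSE 1-2: Q_total=18.00, C_total=7.00, V=2.57; Q1=7.71, Q2=10.29; dissipated=5.357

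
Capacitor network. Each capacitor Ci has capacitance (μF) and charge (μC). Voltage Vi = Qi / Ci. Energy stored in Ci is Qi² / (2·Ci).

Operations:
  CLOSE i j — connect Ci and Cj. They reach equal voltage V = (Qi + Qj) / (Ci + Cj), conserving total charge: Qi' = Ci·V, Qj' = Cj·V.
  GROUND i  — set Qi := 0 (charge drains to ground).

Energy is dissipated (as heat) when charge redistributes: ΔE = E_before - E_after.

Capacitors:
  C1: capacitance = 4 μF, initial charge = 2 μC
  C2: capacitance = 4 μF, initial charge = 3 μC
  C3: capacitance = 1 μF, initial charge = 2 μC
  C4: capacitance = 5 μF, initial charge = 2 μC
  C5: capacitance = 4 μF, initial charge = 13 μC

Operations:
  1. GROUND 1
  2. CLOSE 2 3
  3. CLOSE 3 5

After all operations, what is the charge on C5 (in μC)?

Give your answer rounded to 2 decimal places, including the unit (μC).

Initial: C1(4μF, Q=2μC, V=0.50V), C2(4μF, Q=3μC, V=0.75V), C3(1μF, Q=2μC, V=2.00V), C4(5μF, Q=2μC, V=0.40V), C5(4μF, Q=13μC, V=3.25V)
Op 1: GROUND 1: Q1=0; energy lost=0.500
Op 2: CLOSE 2-3: Q_total=5.00, C_total=5.00, V=1.00; Q2=4.00, Q3=1.00; dissipated=0.625
Op 3: CLOSE 3-5: Q_total=14.00, C_total=5.00, V=2.80; Q3=2.80, Q5=11.20; dissipated=2.025
Final charges: Q1=0.00, Q2=4.00, Q3=2.80, Q4=2.00, Q5=11.20

Answer: 11.20 μC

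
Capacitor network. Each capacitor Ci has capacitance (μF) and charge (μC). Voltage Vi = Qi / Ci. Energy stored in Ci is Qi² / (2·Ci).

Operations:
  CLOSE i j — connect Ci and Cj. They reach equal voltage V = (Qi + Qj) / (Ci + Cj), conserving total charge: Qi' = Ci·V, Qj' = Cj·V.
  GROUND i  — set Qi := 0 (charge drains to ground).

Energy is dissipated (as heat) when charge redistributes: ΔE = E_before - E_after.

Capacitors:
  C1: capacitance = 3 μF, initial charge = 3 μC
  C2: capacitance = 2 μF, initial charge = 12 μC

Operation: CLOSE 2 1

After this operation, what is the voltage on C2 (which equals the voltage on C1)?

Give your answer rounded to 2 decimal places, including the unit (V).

Initial: C1(3μF, Q=3μC, V=1.00V), C2(2μF, Q=12μC, V=6.00V)
Op 1: CLOSE 2-1: Q_total=15.00, C_total=5.00, V=3.00; Q2=6.00, Q1=9.00; dissipated=15.000

Answer: 3.00 V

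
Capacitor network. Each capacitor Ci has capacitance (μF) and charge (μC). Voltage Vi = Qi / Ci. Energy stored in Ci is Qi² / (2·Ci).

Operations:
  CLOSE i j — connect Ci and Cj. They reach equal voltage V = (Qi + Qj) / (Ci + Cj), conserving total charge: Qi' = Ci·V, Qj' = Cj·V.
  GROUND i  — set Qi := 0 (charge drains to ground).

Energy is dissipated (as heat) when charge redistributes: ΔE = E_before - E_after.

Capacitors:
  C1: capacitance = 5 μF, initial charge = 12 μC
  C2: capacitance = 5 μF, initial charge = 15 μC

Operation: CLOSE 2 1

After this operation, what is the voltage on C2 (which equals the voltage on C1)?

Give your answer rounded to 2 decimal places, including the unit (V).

Initial: C1(5μF, Q=12μC, V=2.40V), C2(5μF, Q=15μC, V=3.00V)
Op 1: CLOSE 2-1: Q_total=27.00, C_total=10.00, V=2.70; Q2=13.50, Q1=13.50; dissipated=0.450

Answer: 2.70 V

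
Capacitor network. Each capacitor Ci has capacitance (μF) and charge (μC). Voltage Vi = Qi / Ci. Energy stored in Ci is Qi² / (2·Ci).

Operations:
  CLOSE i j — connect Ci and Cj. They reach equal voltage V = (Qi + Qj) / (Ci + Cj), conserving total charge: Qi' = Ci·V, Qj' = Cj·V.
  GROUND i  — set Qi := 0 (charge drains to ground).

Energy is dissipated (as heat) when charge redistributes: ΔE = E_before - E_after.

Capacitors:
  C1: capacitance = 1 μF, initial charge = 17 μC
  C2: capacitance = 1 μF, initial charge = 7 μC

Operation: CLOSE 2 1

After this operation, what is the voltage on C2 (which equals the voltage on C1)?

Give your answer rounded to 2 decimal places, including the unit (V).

Initial: C1(1μF, Q=17μC, V=17.00V), C2(1μF, Q=7μC, V=7.00V)
Op 1: CLOSE 2-1: Q_total=24.00, C_total=2.00, V=12.00; Q2=12.00, Q1=12.00; dissipated=25.000

Answer: 12.00 V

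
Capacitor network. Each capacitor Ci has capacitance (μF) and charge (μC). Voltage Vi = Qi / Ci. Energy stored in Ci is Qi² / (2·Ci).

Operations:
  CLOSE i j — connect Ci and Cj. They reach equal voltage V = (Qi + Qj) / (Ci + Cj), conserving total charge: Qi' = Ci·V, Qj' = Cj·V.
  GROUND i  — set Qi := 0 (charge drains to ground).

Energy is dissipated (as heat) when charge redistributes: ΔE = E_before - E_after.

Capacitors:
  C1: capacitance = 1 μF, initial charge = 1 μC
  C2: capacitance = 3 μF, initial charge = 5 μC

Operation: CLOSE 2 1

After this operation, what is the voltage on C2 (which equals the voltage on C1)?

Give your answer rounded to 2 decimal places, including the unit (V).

Answer: 1.50 V

Derivation:
Initial: C1(1μF, Q=1μC, V=1.00V), C2(3μF, Q=5μC, V=1.67V)
Op 1: CLOSE 2-1: Q_total=6.00, C_total=4.00, V=1.50; Q2=4.50, Q1=1.50; dissipated=0.167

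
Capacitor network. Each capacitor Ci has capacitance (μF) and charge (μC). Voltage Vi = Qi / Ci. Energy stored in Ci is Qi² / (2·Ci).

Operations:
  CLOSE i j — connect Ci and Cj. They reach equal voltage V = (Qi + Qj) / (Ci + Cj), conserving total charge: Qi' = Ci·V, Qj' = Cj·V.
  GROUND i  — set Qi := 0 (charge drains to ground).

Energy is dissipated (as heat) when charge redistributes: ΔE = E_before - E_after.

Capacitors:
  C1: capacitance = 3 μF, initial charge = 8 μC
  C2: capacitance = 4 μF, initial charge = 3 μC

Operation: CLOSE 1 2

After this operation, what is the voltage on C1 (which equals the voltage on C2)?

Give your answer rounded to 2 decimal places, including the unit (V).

Answer: 1.57 V

Derivation:
Initial: C1(3μF, Q=8μC, V=2.67V), C2(4μF, Q=3μC, V=0.75V)
Op 1: CLOSE 1-2: Q_total=11.00, C_total=7.00, V=1.57; Q1=4.71, Q2=6.29; dissipated=3.149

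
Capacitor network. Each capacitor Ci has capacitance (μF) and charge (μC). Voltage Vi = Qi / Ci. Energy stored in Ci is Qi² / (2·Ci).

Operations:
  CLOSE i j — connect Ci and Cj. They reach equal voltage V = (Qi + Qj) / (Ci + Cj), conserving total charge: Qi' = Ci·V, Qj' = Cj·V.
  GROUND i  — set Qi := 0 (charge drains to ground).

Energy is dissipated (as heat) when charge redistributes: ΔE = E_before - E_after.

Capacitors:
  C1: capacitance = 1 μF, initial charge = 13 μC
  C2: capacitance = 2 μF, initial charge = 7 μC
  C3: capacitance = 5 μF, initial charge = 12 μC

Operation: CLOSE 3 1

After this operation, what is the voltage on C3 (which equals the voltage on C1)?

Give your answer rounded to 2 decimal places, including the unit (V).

Initial: C1(1μF, Q=13μC, V=13.00V), C2(2μF, Q=7μC, V=3.50V), C3(5μF, Q=12μC, V=2.40V)
Op 1: CLOSE 3-1: Q_total=25.00, C_total=6.00, V=4.17; Q3=20.83, Q1=4.17; dissipated=46.817

Answer: 4.17 V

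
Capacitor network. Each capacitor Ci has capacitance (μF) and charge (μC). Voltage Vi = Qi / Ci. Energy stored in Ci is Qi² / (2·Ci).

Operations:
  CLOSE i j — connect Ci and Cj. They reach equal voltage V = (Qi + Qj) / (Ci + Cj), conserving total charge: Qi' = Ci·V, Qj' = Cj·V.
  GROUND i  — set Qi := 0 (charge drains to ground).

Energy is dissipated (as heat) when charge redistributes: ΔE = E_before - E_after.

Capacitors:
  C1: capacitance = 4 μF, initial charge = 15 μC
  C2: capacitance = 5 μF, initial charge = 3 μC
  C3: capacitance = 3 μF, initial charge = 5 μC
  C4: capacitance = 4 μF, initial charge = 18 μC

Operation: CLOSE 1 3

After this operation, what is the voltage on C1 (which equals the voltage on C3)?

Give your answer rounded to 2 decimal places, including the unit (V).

Initial: C1(4μF, Q=15μC, V=3.75V), C2(5μF, Q=3μC, V=0.60V), C3(3μF, Q=5μC, V=1.67V), C4(4μF, Q=18μC, V=4.50V)
Op 1: CLOSE 1-3: Q_total=20.00, C_total=7.00, V=2.86; Q1=11.43, Q3=8.57; dissipated=3.720

Answer: 2.86 V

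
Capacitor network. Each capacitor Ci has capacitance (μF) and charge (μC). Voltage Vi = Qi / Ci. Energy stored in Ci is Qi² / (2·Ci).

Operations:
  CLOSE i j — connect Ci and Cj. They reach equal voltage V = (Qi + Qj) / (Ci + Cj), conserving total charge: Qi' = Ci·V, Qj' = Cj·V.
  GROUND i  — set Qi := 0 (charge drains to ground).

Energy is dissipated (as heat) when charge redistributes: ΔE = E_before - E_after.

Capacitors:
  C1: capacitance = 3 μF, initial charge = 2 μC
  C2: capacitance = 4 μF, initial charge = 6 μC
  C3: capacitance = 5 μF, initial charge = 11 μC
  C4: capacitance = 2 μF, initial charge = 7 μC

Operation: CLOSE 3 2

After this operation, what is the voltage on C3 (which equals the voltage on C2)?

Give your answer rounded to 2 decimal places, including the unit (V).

Answer: 1.89 V

Derivation:
Initial: C1(3μF, Q=2μC, V=0.67V), C2(4μF, Q=6μC, V=1.50V), C3(5μF, Q=11μC, V=2.20V), C4(2μF, Q=7μC, V=3.50V)
Op 1: CLOSE 3-2: Q_total=17.00, C_total=9.00, V=1.89; Q3=9.44, Q2=7.56; dissipated=0.544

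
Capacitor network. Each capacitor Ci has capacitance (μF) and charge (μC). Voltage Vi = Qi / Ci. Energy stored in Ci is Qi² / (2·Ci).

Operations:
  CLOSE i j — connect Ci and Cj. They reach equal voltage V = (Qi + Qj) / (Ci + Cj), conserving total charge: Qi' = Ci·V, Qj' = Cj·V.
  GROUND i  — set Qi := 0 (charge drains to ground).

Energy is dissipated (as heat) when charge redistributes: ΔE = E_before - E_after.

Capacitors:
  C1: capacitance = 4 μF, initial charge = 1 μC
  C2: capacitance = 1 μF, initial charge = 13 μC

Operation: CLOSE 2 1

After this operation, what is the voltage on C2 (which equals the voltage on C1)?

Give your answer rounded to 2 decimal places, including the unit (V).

Initial: C1(4μF, Q=1μC, V=0.25V), C2(1μF, Q=13μC, V=13.00V)
Op 1: CLOSE 2-1: Q_total=14.00, C_total=5.00, V=2.80; Q2=2.80, Q1=11.20; dissipated=65.025

Answer: 2.80 V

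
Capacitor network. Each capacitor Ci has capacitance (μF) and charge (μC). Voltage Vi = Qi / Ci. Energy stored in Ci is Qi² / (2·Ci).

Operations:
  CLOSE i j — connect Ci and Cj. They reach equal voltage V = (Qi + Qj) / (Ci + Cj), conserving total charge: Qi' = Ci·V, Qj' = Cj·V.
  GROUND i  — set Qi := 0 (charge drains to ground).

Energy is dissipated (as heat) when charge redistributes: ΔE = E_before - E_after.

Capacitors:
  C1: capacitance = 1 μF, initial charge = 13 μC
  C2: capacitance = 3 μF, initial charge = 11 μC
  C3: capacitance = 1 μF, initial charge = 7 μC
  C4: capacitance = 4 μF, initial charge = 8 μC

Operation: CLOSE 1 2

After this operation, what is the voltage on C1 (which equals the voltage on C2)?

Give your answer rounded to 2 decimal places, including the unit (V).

Answer: 6.00 V

Derivation:
Initial: C1(1μF, Q=13μC, V=13.00V), C2(3μF, Q=11μC, V=3.67V), C3(1μF, Q=7μC, V=7.00V), C4(4μF, Q=8μC, V=2.00V)
Op 1: CLOSE 1-2: Q_total=24.00, C_total=4.00, V=6.00; Q1=6.00, Q2=18.00; dissipated=32.667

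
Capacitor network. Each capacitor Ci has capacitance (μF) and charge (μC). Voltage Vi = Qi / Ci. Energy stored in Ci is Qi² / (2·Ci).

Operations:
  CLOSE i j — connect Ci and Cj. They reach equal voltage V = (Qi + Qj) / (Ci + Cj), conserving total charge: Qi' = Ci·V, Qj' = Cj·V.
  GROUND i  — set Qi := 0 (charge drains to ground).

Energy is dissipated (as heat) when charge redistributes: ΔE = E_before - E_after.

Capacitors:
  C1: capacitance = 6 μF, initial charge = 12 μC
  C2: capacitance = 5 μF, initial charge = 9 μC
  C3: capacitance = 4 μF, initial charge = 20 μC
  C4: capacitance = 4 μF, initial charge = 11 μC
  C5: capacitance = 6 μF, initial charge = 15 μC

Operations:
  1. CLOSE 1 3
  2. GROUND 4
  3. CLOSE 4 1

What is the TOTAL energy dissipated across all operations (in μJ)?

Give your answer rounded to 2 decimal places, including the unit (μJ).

Initial: C1(6μF, Q=12μC, V=2.00V), C2(5μF, Q=9μC, V=1.80V), C3(4μF, Q=20μC, V=5.00V), C4(4μF, Q=11μC, V=2.75V), C5(6μF, Q=15μC, V=2.50V)
Op 1: CLOSE 1-3: Q_total=32.00, C_total=10.00, V=3.20; Q1=19.20, Q3=12.80; dissipated=10.800
Op 2: GROUND 4: Q4=0; energy lost=15.125
Op 3: CLOSE 4-1: Q_total=19.20, C_total=10.00, V=1.92; Q4=7.68, Q1=11.52; dissipated=12.288
Total dissipated: 38.213 μJ

Answer: 38.21 μJ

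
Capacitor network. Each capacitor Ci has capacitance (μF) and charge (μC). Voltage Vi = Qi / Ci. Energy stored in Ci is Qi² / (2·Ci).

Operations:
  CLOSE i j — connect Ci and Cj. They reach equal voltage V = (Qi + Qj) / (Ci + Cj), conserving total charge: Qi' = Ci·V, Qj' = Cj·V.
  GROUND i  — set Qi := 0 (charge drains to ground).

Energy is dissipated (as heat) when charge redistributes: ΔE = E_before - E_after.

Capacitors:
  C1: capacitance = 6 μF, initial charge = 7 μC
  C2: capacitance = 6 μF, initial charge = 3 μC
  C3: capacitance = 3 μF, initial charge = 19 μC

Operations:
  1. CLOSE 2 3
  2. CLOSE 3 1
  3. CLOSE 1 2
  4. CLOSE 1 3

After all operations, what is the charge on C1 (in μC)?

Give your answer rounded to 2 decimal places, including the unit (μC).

Initial: C1(6μF, Q=7μC, V=1.17V), C2(6μF, Q=3μC, V=0.50V), C3(3μF, Q=19μC, V=6.33V)
Op 1: CLOSE 2-3: Q_total=22.00, C_total=9.00, V=2.44; Q2=14.67, Q3=7.33; dissipated=34.028
Op 2: CLOSE 3-1: Q_total=14.33, C_total=9.00, V=1.59; Q3=4.78, Q1=9.56; dissipated=1.633
Op 3: CLOSE 1-2: Q_total=24.22, C_total=12.00, V=2.02; Q1=12.11, Q2=12.11; dissipated=1.088
Op 4: CLOSE 1-3: Q_total=16.89, C_total=9.00, V=1.88; Q1=11.26, Q3=5.63; dissipated=0.181
Final charges: Q1=11.26, Q2=12.11, Q3=5.63

Answer: 11.26 μC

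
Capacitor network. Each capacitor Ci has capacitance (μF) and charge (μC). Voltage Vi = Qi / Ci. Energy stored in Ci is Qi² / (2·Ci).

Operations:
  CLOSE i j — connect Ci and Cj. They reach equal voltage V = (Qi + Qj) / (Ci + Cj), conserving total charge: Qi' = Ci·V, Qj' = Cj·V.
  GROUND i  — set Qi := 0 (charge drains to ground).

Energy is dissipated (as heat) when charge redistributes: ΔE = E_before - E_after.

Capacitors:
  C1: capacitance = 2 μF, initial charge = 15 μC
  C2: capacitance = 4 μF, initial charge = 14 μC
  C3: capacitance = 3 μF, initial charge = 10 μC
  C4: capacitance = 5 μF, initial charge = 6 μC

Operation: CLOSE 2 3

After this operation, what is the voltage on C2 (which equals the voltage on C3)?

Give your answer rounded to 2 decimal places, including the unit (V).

Initial: C1(2μF, Q=15μC, V=7.50V), C2(4μF, Q=14μC, V=3.50V), C3(3μF, Q=10μC, V=3.33V), C4(5μF, Q=6μC, V=1.20V)
Op 1: CLOSE 2-3: Q_total=24.00, C_total=7.00, V=3.43; Q2=13.71, Q3=10.29; dissipated=0.024

Answer: 3.43 V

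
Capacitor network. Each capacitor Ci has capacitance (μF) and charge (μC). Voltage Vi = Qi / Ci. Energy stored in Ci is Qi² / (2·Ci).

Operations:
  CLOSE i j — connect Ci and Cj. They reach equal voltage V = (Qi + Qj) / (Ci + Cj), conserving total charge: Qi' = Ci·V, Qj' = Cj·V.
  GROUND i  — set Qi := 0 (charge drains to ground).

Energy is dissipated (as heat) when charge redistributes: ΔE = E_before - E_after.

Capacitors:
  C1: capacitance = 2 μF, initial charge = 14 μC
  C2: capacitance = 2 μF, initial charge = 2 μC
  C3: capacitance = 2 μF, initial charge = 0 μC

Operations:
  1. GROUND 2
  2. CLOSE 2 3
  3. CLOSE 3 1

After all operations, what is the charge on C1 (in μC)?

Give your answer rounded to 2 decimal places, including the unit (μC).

Answer: 7.00 μC

Derivation:
Initial: C1(2μF, Q=14μC, V=7.00V), C2(2μF, Q=2μC, V=1.00V), C3(2μF, Q=0μC, V=0.00V)
Op 1: GROUND 2: Q2=0; energy lost=1.000
Op 2: CLOSE 2-3: Q_total=0.00, C_total=4.00, V=0.00; Q2=0.00, Q3=0.00; dissipated=0.000
Op 3: CLOSE 3-1: Q_total=14.00, C_total=4.00, V=3.50; Q3=7.00, Q1=7.00; dissipated=24.500
Final charges: Q1=7.00, Q2=0.00, Q3=7.00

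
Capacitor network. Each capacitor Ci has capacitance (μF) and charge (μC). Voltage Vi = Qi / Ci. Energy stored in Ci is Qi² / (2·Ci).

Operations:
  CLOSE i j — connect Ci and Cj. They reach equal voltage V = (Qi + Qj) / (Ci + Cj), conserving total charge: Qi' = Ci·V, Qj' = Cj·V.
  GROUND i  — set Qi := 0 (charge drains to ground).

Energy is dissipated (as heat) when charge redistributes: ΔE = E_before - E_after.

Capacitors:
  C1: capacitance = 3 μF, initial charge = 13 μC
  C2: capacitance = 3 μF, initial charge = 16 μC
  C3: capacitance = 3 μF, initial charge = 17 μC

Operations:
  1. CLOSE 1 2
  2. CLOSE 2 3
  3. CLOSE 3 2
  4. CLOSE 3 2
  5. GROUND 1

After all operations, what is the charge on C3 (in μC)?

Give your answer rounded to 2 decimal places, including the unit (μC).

Initial: C1(3μF, Q=13μC, V=4.33V), C2(3μF, Q=16μC, V=5.33V), C3(3μF, Q=17μC, V=5.67V)
Op 1: CLOSE 1-2: Q_total=29.00, C_total=6.00, V=4.83; Q1=14.50, Q2=14.50; dissipated=0.750
Op 2: CLOSE 2-3: Q_total=31.50, C_total=6.00, V=5.25; Q2=15.75, Q3=15.75; dissipated=0.521
Op 3: CLOSE 3-2: Q_total=31.50, C_total=6.00, V=5.25; Q3=15.75, Q2=15.75; dissipated=0.000
Op 4: CLOSE 3-2: Q_total=31.50, C_total=6.00, V=5.25; Q3=15.75, Q2=15.75; dissipated=0.000
Op 5: GROUND 1: Q1=0; energy lost=35.042
Final charges: Q1=0.00, Q2=15.75, Q3=15.75

Answer: 15.75 μC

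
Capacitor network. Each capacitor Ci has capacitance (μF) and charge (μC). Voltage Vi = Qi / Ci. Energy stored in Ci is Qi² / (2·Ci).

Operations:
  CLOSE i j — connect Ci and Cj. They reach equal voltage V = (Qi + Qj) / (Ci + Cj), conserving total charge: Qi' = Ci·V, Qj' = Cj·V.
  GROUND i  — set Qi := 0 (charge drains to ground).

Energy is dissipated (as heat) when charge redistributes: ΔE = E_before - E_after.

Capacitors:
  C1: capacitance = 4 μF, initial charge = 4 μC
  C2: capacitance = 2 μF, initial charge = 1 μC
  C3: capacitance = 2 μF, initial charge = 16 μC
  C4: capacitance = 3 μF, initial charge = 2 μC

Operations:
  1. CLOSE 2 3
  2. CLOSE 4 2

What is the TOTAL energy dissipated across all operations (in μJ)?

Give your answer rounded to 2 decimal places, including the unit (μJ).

Answer: 35.83 μJ

Derivation:
Initial: C1(4μF, Q=4μC, V=1.00V), C2(2μF, Q=1μC, V=0.50V), C3(2μF, Q=16μC, V=8.00V), C4(3μF, Q=2μC, V=0.67V)
Op 1: CLOSE 2-3: Q_total=17.00, C_total=4.00, V=4.25; Q2=8.50, Q3=8.50; dissipated=28.125
Op 2: CLOSE 4-2: Q_total=10.50, C_total=5.00, V=2.10; Q4=6.30, Q2=4.20; dissipated=7.704
Total dissipated: 35.829 μJ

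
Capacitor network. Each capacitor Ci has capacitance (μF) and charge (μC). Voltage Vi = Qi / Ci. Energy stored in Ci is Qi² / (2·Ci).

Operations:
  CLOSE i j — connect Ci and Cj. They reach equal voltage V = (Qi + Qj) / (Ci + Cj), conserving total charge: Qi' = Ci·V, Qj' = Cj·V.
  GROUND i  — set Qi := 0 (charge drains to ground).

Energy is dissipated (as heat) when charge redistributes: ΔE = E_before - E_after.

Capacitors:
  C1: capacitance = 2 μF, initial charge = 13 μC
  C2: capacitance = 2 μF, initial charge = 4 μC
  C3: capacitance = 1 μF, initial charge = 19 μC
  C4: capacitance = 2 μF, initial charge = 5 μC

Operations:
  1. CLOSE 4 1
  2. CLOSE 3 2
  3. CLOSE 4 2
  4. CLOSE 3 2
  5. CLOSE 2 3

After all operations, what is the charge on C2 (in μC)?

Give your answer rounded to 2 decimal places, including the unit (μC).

Initial: C1(2μF, Q=13μC, V=6.50V), C2(2μF, Q=4μC, V=2.00V), C3(1μF, Q=19μC, V=19.00V), C4(2μF, Q=5μC, V=2.50V)
Op 1: CLOSE 4-1: Q_total=18.00, C_total=4.00, V=4.50; Q4=9.00, Q1=9.00; dissipated=8.000
Op 2: CLOSE 3-2: Q_total=23.00, C_total=3.00, V=7.67; Q3=7.67, Q2=15.33; dissipated=96.333
Op 3: CLOSE 4-2: Q_total=24.33, C_total=4.00, V=6.08; Q4=12.17, Q2=12.17; dissipated=5.014
Op 4: CLOSE 3-2: Q_total=19.83, C_total=3.00, V=6.61; Q3=6.61, Q2=13.22; dissipated=0.836
Op 5: CLOSE 2-3: Q_total=19.83, C_total=3.00, V=6.61; Q2=13.22, Q3=6.61; dissipated=0.000
Final charges: Q1=9.00, Q2=13.22, Q3=6.61, Q4=12.17

Answer: 13.22 μC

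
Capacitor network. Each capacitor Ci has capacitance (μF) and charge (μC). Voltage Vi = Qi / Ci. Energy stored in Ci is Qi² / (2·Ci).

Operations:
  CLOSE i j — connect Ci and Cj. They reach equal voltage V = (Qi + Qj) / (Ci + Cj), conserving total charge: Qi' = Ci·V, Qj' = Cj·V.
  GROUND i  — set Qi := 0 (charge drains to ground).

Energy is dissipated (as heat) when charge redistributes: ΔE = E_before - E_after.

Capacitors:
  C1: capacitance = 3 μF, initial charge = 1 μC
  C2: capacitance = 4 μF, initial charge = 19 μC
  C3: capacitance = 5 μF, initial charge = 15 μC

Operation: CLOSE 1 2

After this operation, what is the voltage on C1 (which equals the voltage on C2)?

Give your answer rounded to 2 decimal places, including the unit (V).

Answer: 2.86 V

Derivation:
Initial: C1(3μF, Q=1μC, V=0.33V), C2(4μF, Q=19μC, V=4.75V), C3(5μF, Q=15μC, V=3.00V)
Op 1: CLOSE 1-2: Q_total=20.00, C_total=7.00, V=2.86; Q1=8.57, Q2=11.43; dissipated=16.720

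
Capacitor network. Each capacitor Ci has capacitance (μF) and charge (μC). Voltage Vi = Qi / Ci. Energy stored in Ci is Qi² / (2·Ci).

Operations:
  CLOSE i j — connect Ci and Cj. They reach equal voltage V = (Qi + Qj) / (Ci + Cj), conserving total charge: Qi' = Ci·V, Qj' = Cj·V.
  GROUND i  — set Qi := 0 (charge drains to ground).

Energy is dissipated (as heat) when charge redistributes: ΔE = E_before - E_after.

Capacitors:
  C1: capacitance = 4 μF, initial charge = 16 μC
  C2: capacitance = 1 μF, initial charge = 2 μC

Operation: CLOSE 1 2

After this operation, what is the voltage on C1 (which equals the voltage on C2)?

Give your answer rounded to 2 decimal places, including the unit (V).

Answer: 3.60 V

Derivation:
Initial: C1(4μF, Q=16μC, V=4.00V), C2(1μF, Q=2μC, V=2.00V)
Op 1: CLOSE 1-2: Q_total=18.00, C_total=5.00, V=3.60; Q1=14.40, Q2=3.60; dissipated=1.600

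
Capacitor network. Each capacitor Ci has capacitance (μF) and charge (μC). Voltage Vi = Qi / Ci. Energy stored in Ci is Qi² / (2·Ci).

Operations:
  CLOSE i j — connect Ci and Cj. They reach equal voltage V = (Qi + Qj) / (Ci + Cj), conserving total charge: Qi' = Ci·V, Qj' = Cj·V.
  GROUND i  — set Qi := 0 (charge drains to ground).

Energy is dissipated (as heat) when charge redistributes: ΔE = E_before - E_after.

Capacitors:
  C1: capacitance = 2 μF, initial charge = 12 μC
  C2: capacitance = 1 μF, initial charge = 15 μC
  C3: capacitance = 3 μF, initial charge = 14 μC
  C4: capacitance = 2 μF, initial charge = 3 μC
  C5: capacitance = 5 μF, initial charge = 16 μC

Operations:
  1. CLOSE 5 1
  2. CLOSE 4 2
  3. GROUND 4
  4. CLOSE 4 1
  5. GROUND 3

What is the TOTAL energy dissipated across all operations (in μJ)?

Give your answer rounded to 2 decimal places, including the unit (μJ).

Answer: 143.02 μJ

Derivation:
Initial: C1(2μF, Q=12μC, V=6.00V), C2(1μF, Q=15μC, V=15.00V), C3(3μF, Q=14μC, V=4.67V), C4(2μF, Q=3μC, V=1.50V), C5(5μF, Q=16μC, V=3.20V)
Op 1: CLOSE 5-1: Q_total=28.00, C_total=7.00, V=4.00; Q5=20.00, Q1=8.00; dissipated=5.600
Op 2: CLOSE 4-2: Q_total=18.00, C_total=3.00, V=6.00; Q4=12.00, Q2=6.00; dissipated=60.750
Op 3: GROUND 4: Q4=0; energy lost=36.000
Op 4: CLOSE 4-1: Q_total=8.00, C_total=4.00, V=2.00; Q4=4.00, Q1=4.00; dissipated=8.000
Op 5: GROUND 3: Q3=0; energy lost=32.667
Total dissipated: 143.017 μJ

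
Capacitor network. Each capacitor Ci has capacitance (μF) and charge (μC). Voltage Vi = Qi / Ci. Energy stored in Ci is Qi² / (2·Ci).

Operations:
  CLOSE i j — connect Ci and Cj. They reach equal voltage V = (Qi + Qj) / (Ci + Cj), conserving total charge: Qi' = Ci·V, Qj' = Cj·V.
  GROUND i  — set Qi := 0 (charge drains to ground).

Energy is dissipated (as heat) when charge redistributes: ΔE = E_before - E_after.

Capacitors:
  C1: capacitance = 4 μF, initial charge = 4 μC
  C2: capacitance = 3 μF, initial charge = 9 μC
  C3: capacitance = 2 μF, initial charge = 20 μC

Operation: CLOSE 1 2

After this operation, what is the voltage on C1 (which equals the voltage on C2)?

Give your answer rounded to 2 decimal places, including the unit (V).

Initial: C1(4μF, Q=4μC, V=1.00V), C2(3μF, Q=9μC, V=3.00V), C3(2μF, Q=20μC, V=10.00V)
Op 1: CLOSE 1-2: Q_total=13.00, C_total=7.00, V=1.86; Q1=7.43, Q2=5.57; dissipated=3.429

Answer: 1.86 V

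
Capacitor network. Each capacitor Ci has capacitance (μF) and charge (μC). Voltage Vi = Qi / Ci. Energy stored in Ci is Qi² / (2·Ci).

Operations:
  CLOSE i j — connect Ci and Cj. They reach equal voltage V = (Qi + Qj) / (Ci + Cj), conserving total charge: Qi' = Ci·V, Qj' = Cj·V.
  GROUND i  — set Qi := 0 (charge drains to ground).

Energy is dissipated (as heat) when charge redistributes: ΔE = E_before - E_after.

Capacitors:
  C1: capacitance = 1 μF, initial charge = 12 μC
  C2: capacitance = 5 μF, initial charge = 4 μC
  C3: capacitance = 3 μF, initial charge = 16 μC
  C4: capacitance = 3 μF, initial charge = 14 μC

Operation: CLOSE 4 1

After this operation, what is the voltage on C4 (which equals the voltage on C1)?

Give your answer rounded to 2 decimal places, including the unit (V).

Answer: 6.50 V

Derivation:
Initial: C1(1μF, Q=12μC, V=12.00V), C2(5μF, Q=4μC, V=0.80V), C3(3μF, Q=16μC, V=5.33V), C4(3μF, Q=14μC, V=4.67V)
Op 1: CLOSE 4-1: Q_total=26.00, C_total=4.00, V=6.50; Q4=19.50, Q1=6.50; dissipated=20.167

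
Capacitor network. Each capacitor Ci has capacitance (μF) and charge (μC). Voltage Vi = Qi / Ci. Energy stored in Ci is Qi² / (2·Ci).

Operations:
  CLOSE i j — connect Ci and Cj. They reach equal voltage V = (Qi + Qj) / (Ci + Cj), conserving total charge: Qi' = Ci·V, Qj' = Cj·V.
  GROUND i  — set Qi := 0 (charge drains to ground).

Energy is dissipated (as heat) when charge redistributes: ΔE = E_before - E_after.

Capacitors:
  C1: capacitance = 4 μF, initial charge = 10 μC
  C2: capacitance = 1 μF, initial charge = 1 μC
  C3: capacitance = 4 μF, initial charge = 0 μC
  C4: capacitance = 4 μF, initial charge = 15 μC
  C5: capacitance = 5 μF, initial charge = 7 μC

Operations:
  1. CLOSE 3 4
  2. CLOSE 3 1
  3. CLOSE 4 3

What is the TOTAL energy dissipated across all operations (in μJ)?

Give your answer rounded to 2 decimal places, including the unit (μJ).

Initial: C1(4μF, Q=10μC, V=2.50V), C2(1μF, Q=1μC, V=1.00V), C3(4μF, Q=0μC, V=0.00V), C4(4μF, Q=15μC, V=3.75V), C5(5μF, Q=7μC, V=1.40V)
Op 1: CLOSE 3-4: Q_total=15.00, C_total=8.00, V=1.88; Q3=7.50, Q4=7.50; dissipated=14.062
Op 2: CLOSE 3-1: Q_total=17.50, C_total=8.00, V=2.19; Q3=8.75, Q1=8.75; dissipated=0.391
Op 3: CLOSE 4-3: Q_total=16.25, C_total=8.00, V=2.03; Q4=8.12, Q3=8.12; dissipated=0.098
Total dissipated: 14.551 μJ

Answer: 14.55 μJ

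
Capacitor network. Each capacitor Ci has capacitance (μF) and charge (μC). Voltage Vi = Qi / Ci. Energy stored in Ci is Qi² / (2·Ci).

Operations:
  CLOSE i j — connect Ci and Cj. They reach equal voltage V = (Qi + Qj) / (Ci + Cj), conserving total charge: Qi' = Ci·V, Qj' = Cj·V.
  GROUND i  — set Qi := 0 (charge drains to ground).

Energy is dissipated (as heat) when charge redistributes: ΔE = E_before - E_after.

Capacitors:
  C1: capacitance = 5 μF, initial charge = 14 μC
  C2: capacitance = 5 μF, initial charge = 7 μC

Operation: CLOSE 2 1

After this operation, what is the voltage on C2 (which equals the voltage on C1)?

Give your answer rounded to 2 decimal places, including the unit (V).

Answer: 2.10 V

Derivation:
Initial: C1(5μF, Q=14μC, V=2.80V), C2(5μF, Q=7μC, V=1.40V)
Op 1: CLOSE 2-1: Q_total=21.00, C_total=10.00, V=2.10; Q2=10.50, Q1=10.50; dissipated=2.450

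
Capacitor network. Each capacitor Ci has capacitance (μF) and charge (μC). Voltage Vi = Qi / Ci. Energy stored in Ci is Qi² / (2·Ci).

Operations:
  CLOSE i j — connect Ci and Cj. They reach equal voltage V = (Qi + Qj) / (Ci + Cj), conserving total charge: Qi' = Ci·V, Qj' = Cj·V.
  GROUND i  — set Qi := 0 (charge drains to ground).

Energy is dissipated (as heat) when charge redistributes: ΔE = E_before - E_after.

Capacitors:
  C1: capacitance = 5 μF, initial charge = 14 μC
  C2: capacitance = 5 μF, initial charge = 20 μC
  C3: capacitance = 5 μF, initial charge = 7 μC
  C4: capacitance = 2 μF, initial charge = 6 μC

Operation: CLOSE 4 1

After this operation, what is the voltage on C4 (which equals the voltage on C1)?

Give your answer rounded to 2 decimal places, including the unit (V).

Initial: C1(5μF, Q=14μC, V=2.80V), C2(5μF, Q=20μC, V=4.00V), C3(5μF, Q=7μC, V=1.40V), C4(2μF, Q=6μC, V=3.00V)
Op 1: CLOSE 4-1: Q_total=20.00, C_total=7.00, V=2.86; Q4=5.71, Q1=14.29; dissipated=0.029

Answer: 2.86 V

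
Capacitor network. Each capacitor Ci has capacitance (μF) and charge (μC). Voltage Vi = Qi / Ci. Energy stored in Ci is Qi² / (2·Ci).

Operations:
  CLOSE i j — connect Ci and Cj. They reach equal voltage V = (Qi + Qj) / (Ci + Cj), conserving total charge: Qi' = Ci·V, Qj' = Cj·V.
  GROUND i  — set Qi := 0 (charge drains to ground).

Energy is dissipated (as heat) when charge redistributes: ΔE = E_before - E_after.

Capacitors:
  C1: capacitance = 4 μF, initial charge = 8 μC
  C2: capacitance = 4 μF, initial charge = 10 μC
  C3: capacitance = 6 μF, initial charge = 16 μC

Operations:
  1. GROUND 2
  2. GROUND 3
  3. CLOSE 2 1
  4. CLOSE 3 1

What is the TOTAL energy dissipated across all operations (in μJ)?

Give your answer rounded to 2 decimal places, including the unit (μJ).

Answer: 39.03 μJ

Derivation:
Initial: C1(4μF, Q=8μC, V=2.00V), C2(4μF, Q=10μC, V=2.50V), C3(6μF, Q=16μC, V=2.67V)
Op 1: GROUND 2: Q2=0; energy lost=12.500
Op 2: GROUND 3: Q3=0; energy lost=21.333
Op 3: CLOSE 2-1: Q_total=8.00, C_total=8.00, V=1.00; Q2=4.00, Q1=4.00; dissipated=4.000
Op 4: CLOSE 3-1: Q_total=4.00, C_total=10.00, V=0.40; Q3=2.40, Q1=1.60; dissipated=1.200
Total dissipated: 39.033 μJ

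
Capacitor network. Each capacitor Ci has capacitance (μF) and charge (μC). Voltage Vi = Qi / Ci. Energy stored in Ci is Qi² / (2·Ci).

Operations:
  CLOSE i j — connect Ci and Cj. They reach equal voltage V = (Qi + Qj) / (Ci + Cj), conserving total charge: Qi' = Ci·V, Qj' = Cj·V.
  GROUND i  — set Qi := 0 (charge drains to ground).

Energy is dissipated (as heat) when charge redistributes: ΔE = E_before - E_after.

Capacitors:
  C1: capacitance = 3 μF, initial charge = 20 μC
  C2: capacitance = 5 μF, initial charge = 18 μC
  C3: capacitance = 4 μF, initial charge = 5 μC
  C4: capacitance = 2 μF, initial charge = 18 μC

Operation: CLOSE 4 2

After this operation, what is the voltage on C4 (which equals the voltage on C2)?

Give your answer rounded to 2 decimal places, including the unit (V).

Initial: C1(3μF, Q=20μC, V=6.67V), C2(5μF, Q=18μC, V=3.60V), C3(4μF, Q=5μC, V=1.25V), C4(2μF, Q=18μC, V=9.00V)
Op 1: CLOSE 4-2: Q_total=36.00, C_total=7.00, V=5.14; Q4=10.29, Q2=25.71; dissipated=20.829

Answer: 5.14 V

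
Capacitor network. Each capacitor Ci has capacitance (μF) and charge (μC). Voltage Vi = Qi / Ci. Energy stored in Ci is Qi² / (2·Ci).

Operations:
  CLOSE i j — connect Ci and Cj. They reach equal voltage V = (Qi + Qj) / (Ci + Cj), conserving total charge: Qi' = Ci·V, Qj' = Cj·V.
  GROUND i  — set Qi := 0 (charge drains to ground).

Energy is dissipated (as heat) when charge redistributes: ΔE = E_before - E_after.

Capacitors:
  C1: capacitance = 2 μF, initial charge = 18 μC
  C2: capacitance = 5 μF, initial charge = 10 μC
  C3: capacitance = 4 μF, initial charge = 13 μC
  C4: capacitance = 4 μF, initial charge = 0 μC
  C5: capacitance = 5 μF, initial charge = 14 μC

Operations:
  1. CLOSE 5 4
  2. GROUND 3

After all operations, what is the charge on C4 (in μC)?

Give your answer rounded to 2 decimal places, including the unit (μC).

Initial: C1(2μF, Q=18μC, V=9.00V), C2(5μF, Q=10μC, V=2.00V), C3(4μF, Q=13μC, V=3.25V), C4(4μF, Q=0μC, V=0.00V), C5(5μF, Q=14μC, V=2.80V)
Op 1: CLOSE 5-4: Q_total=14.00, C_total=9.00, V=1.56; Q5=7.78, Q4=6.22; dissipated=8.711
Op 2: GROUND 3: Q3=0; energy lost=21.125
Final charges: Q1=18.00, Q2=10.00, Q3=0.00, Q4=6.22, Q5=7.78

Answer: 6.22 μC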